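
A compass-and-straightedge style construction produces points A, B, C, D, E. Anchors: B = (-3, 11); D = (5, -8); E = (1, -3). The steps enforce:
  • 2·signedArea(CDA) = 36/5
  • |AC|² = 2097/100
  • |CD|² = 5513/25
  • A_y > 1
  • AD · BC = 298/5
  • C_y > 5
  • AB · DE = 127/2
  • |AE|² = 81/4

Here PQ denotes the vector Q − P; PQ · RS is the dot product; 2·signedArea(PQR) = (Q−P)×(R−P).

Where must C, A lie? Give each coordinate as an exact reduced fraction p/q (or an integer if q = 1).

A = (1, 3/2)
C = (-7/5, 27/5)

1. A_x = 1  [line 4·x + -5·y + 7/2 = 0 ∩ |AE|² = 81/4]
2. A_y = 3/2  [line 4·x + -5·y + 7/2 = 0 ∩ |AE|² = 81/4]
   → A = (1, 3/2)
3. C_x = -7/5  [2·signedArea(CDA) = 36/5 ∩ AD · BC = 298/5]
4. C_y = 27/5  [2·signedArea(CDA) = 36/5 ∩ AD · BC = 298/5]
   → C = (-7/5, 27/5)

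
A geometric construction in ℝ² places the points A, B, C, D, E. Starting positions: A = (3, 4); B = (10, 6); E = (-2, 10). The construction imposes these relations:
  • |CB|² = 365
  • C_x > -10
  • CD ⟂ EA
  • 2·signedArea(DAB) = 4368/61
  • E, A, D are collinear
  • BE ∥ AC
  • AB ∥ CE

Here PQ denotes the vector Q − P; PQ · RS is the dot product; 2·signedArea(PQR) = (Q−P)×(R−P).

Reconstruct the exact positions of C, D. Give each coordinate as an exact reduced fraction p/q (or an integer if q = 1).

1. C_x = -9  [AB ∥ CE ∩ BE ∥ AC]
2. C_y = 8  [AB ∥ CE ∩ BE ∥ AC]
   → C = (-9, 8)
3. D_x = -237/61  [E, A, D are collinear ∩ CD ⟂ EA]
4. D_y = 748/61  [E, A, D are collinear ∩ CD ⟂ EA]
   → D = (-237/61, 748/61)

C = (-9, 8)
D = (-237/61, 748/61)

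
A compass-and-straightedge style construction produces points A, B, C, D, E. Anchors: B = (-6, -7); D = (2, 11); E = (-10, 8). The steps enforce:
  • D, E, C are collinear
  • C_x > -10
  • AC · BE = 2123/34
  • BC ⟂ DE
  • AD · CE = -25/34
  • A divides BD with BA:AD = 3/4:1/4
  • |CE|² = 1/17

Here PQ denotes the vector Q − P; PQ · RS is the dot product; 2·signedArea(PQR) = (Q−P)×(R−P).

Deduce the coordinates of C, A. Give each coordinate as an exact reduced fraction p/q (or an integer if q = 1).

1. C_x = -166/17  [D, E, C are collinear ∩ BC ⟂ DE]
2. C_y = 137/17  [D, E, C are collinear ∩ BC ⟂ DE]
   → C = (-166/17, 137/17)
3. A_x = 0  [A divides BD with BA:AD = 3/4:1/4]
4. A_y = 13/2  [A divides BD with BA:AD = 3/4:1/4]
   → A = (0, 13/2)

A = (0, 13/2)
C = (-166/17, 137/17)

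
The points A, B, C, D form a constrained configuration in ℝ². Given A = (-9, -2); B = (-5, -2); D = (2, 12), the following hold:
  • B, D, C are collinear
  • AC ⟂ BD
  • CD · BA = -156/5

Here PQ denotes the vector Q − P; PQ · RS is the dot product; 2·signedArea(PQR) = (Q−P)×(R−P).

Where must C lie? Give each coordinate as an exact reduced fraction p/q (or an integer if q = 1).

1. C_x = -29/5  [B, D, C are collinear ∩ AC ⟂ BD]
2. C_y = -18/5  [B, D, C are collinear ∩ AC ⟂ BD]
   → C = (-29/5, -18/5)

C = (-29/5, -18/5)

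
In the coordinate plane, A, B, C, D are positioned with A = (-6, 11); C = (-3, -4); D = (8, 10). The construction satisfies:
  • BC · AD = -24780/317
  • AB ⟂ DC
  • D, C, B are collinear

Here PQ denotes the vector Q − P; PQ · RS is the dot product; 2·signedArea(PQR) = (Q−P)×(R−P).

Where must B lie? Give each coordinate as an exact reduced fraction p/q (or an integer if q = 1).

B = (996/317, 1210/317)

1. B_x = 996/317  [D, C, B are collinear ∩ AB ⟂ DC]
2. B_y = 1210/317  [D, C, B are collinear ∩ AB ⟂ DC]
   → B = (996/317, 1210/317)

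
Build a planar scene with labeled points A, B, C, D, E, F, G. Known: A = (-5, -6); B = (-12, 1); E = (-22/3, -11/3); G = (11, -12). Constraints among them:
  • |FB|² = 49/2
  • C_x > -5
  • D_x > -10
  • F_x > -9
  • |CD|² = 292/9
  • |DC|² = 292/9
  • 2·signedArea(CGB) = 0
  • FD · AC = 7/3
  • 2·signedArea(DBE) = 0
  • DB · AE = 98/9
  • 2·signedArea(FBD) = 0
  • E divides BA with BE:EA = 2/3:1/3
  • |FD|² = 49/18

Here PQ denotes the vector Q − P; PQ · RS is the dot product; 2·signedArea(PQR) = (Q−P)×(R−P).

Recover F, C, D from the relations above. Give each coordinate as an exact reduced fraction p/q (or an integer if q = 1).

1. D_x = -29/3  [2·signedArea(DBE) = 0 ∩ DB · AE = 98/9]
2. D_y = -4/3  [2·signedArea(DBE) = 0 ∩ DB · AE = 98/9]
   → D = (-29/3, -4/3)
3. F_x = -17/2  [line 7/3·x + 7/3·y + 77/3 = 0 ∩ |FB|² = 49/2]
4. F_y = -5/2  [line 7/3·x + 7/3·y + 77/3 = 0 ∩ |FB|² = 49/2]
   → F = (-17/2, -5/2)
5. C_x = -13/3  [2·signedArea(CGB) = 0 ∩ FD · AC = 7/3]
6. C_y = -10/3  [2·signedArea(CGB) = 0 ∩ FD · AC = 7/3]
   → C = (-13/3, -10/3)

C = (-13/3, -10/3)
D = (-29/3, -4/3)
F = (-17/2, -5/2)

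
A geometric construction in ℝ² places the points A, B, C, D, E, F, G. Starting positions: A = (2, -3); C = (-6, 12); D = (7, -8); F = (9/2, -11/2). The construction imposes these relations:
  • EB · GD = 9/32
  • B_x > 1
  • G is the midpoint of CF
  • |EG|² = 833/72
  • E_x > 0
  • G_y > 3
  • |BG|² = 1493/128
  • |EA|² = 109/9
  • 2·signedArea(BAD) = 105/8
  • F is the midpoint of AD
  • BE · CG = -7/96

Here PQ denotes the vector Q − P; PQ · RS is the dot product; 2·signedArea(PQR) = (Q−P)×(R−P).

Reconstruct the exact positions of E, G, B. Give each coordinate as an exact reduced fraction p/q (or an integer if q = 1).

B = (19/16, 7/16)
E = (1, 1/3)
G = (-3/4, 13/4)

1. G_x = -3/4  [G is the midpoint of CF]
2. G_y = 13/4  [G is the midpoint of CF]
   → G = (-3/4, 13/4)
3. B_x = 19/16  [line 5·x + 5·y + -65/8 = 0 ∩ |BG|² = 1493/128]
4. B_y = 7/16  [line 5·x + 5·y + -65/8 = 0 ∩ |BG|² = 1493/128]
   → B = (19/16, 7/16)
5. E_x = 1  [EB · GD = 9/32 ∩ BE · CG = -7/96]
6. E_y = 1/3  [EB · GD = 9/32 ∩ BE · CG = -7/96]
   → E = (1, 1/3)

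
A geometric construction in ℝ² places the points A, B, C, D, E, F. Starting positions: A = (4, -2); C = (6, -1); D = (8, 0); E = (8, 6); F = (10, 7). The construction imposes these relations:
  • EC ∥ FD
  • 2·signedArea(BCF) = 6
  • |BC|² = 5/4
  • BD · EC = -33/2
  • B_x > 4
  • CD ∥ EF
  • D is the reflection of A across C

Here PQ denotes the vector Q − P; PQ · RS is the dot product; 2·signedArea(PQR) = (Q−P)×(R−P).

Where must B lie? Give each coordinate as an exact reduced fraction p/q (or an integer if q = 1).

B = (5, -3/2)

1. B_x = 5  [2·signedArea(BCF) = 6 ∩ BD · EC = -33/2]
2. B_y = -3/2  [2·signedArea(BCF) = 6 ∩ BD · EC = -33/2]
   → B = (5, -3/2)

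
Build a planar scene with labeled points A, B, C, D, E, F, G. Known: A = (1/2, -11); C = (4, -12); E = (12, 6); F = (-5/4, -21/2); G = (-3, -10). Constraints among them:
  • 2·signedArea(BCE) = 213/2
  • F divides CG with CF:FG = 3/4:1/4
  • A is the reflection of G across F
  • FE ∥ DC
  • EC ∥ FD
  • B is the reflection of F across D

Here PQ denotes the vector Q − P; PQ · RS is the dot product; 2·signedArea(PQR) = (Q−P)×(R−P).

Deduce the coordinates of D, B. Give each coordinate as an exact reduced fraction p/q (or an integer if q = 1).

1. D_x = -37/4  [FE ∥ DC ∩ EC ∥ FD]
2. D_y = -57/2  [FE ∥ DC ∩ EC ∥ FD]
   → D = (-37/4, -57/2)
3. B_x = -69/4  [B is the reflection of F across D]
4. B_y = -93/2  [B is the reflection of F across D]
   → B = (-69/4, -93/2)

B = (-69/4, -93/2)
D = (-37/4, -57/2)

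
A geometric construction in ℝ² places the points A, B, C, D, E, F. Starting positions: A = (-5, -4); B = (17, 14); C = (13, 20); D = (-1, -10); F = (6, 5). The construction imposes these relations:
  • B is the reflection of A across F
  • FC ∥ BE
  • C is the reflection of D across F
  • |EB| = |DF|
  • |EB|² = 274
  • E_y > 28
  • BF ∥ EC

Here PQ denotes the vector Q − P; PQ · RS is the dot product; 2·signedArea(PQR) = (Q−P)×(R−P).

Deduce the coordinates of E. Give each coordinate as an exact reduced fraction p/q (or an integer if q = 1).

1. E_x = 24  [BF ∥ EC ∩ FC ∥ BE]
2. E_y = 29  [BF ∥ EC ∩ FC ∥ BE]
   → E = (24, 29)

E = (24, 29)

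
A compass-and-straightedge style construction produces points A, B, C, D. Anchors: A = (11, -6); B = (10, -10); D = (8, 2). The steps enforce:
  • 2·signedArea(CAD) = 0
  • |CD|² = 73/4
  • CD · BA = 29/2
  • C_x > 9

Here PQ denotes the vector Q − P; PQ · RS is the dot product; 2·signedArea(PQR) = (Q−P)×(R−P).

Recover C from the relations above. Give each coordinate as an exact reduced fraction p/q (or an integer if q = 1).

1. C_x = 19/2  [2·signedArea(CAD) = 0 ∩ CD · BA = 29/2]
2. C_y = -2  [2·signedArea(CAD) = 0 ∩ CD · BA = 29/2]
   → C = (19/2, -2)

C = (19/2, -2)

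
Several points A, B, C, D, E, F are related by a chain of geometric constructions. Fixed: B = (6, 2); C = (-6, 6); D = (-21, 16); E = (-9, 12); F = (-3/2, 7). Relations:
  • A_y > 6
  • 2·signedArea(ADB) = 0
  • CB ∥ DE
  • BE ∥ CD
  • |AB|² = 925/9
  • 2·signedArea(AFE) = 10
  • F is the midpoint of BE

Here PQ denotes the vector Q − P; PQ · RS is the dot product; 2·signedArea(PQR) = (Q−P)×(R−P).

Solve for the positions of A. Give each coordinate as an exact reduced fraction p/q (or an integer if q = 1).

A = (-3, 20/3)

1. A_x = -3  [2·signedArea(ADB) = 0 ∩ 2·signedArea(AFE) = 10]
2. A_y = 20/3  [2·signedArea(ADB) = 0 ∩ 2·signedArea(AFE) = 10]
   → A = (-3, 20/3)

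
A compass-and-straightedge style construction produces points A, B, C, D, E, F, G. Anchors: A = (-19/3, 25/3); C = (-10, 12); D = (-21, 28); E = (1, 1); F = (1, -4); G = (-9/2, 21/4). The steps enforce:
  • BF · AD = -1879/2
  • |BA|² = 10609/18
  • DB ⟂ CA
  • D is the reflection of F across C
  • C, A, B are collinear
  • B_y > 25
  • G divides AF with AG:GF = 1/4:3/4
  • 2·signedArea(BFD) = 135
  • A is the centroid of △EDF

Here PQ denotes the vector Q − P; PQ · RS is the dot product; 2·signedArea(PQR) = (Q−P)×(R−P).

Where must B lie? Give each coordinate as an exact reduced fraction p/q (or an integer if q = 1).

B = (-47/2, 51/2)

1. B_x = -47/2  [C, A, B are collinear ∩ DB ⟂ CA]
2. B_y = 51/2  [C, A, B are collinear ∩ DB ⟂ CA]
   → B = (-47/2, 51/2)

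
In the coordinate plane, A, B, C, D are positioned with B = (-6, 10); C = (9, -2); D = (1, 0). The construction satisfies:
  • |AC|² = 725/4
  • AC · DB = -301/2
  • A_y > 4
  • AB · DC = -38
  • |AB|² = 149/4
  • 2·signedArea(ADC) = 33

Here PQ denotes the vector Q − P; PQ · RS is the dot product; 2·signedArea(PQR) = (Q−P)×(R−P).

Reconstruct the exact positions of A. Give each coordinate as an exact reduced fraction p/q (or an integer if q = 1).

A = (-5/2, 5)

1. A_x = -5/2  [AB · DC = -38 ∩ AC · DB = -301/2]
2. A_y = 5  [AB · DC = -38 ∩ AC · DB = -301/2]
   → A = (-5/2, 5)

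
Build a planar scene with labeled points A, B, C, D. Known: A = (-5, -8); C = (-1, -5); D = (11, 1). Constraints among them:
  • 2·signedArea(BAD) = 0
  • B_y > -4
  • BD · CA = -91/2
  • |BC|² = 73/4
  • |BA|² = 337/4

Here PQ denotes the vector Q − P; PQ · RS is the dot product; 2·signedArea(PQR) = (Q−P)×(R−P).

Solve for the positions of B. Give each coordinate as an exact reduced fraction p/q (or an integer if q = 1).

1. B_x = 3  [2·signedArea(BAD) = 0 ∩ BD · CA = -91/2]
2. B_y = -7/2  [2·signedArea(BAD) = 0 ∩ BD · CA = -91/2]
   → B = (3, -7/2)

B = (3, -7/2)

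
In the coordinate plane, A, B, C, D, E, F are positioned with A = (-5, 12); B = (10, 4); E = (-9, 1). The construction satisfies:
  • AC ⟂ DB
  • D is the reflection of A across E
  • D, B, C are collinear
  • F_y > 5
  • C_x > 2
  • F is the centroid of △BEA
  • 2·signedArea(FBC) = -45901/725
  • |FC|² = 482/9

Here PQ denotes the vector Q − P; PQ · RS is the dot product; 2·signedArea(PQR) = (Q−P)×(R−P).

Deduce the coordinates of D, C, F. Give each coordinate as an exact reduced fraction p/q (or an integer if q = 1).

1. D_x = -13  [D is the reflection of A across E]
2. D_y = -10  [D is the reflection of A across E]
   → D = (-13, -10)
3. C_x = 1891/725  [D, B, C are collinear ∩ AC ⟂ DB]
4. C_y = -362/725  [D, B, C are collinear ∩ AC ⟂ DB]
   → C = (1891/725, -362/725)
5. F_x = -4/3  [F is the centroid of △BEA]
6. F_y = 17/3  [F is the centroid of △BEA]
   → F = (-4/3, 17/3)

C = (1891/725, -362/725)
D = (-13, -10)
F = (-4/3, 17/3)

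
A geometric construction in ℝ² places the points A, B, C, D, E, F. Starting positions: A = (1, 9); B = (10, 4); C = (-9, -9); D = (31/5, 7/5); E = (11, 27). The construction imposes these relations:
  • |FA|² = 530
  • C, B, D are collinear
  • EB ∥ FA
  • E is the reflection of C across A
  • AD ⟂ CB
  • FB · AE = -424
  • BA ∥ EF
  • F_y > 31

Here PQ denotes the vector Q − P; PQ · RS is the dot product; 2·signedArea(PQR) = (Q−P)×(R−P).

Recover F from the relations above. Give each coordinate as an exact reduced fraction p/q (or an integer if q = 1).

1. F_x = 2  [EB ∥ FA ∩ BA ∥ EF]
2. F_y = 32  [EB ∥ FA ∩ BA ∥ EF]
   → F = (2, 32)

F = (2, 32)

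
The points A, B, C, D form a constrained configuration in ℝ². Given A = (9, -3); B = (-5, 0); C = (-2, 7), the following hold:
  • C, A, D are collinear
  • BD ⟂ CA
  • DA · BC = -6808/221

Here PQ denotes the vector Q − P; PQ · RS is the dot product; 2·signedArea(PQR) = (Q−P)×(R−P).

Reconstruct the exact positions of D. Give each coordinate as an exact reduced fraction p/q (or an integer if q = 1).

1. D_x = -35/221  [C, A, D are collinear ∩ BD ⟂ CA]
2. D_y = 1177/221  [C, A, D are collinear ∩ BD ⟂ CA]
   → D = (-35/221, 1177/221)

D = (-35/221, 1177/221)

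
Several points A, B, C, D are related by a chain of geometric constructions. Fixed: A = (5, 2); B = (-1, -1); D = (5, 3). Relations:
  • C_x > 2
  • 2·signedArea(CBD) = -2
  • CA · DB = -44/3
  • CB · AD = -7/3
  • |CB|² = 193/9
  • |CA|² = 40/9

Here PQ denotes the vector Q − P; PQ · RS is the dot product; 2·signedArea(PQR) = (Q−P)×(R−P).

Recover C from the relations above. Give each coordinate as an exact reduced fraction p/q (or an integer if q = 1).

1. C_x = 3  [CA · DB = -44/3 ∩ CB · AD = -7/3]
2. C_y = 4/3  [CA · DB = -44/3 ∩ CB · AD = -7/3]
   → C = (3, 4/3)

C = (3, 4/3)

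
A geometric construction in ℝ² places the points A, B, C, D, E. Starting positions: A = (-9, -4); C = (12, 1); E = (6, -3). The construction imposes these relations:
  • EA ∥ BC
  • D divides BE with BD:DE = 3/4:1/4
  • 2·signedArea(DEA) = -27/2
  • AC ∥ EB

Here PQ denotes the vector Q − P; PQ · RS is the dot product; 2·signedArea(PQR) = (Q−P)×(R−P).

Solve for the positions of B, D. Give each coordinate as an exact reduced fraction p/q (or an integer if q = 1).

1. B_x = 27  [EA ∥ BC ∩ AC ∥ EB]
2. B_y = 2  [EA ∥ BC ∩ AC ∥ EB]
   → B = (27, 2)
3. D_x = 45/4  [D divides BE with BD:DE = 3/4:1/4]
4. D_y = -7/4  [D divides BE with BD:DE = 3/4:1/4]
   → D = (45/4, -7/4)

B = (27, 2)
D = (45/4, -7/4)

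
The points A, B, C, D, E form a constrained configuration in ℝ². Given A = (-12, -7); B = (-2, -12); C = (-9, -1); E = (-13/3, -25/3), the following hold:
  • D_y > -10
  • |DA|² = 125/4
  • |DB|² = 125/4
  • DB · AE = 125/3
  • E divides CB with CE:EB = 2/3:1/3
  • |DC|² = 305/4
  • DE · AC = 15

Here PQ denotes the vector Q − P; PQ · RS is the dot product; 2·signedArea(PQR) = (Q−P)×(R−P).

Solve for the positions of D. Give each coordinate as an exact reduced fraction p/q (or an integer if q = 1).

D = (-7, -19/2)

1. D_x = -7  [DB · AE = 125/3 ∩ DE · AC = 15]
2. D_y = -19/2  [DB · AE = 125/3 ∩ DE · AC = 15]
   → D = (-7, -19/2)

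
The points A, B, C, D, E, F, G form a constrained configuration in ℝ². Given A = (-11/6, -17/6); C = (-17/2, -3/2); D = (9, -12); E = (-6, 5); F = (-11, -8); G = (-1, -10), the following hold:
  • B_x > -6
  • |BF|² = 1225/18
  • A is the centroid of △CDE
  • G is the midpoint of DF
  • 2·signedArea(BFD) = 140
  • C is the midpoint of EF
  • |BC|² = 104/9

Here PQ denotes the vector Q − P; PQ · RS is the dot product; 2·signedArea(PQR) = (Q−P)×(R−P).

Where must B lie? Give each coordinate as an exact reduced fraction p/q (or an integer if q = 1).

1. B_x = -31/6  [line 4·x + 20·y + 64 = 0 ∩ |BF|² = 1225/18]
2. B_y = -13/6  [line 4·x + 20·y + 64 = 0 ∩ |BF|² = 1225/18]
   → B = (-31/6, -13/6)

B = (-31/6, -13/6)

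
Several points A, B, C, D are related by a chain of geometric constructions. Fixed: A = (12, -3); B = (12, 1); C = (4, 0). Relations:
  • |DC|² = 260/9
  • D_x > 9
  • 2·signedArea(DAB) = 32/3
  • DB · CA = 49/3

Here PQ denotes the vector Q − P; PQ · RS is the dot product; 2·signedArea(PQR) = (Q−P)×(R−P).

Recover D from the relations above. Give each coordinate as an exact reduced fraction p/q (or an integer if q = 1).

1. D_x = 28/3  [2·signedArea(DAB) = 32/3 ∩ DB · CA = 49/3]
2. D_y = -2/3  [2·signedArea(DAB) = 32/3 ∩ DB · CA = 49/3]
   → D = (28/3, -2/3)

D = (28/3, -2/3)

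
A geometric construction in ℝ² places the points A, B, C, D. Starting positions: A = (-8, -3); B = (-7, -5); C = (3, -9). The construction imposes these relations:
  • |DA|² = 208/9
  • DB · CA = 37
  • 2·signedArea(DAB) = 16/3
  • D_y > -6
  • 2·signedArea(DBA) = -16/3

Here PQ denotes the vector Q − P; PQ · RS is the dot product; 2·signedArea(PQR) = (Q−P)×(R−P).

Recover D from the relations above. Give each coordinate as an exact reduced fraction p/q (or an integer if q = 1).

1. D_x = -4  [2·signedArea(DAB) = 16/3 ∩ DB · CA = 37]
2. D_y = -17/3  [2·signedArea(DAB) = 16/3 ∩ DB · CA = 37]
   → D = (-4, -17/3)

D = (-4, -17/3)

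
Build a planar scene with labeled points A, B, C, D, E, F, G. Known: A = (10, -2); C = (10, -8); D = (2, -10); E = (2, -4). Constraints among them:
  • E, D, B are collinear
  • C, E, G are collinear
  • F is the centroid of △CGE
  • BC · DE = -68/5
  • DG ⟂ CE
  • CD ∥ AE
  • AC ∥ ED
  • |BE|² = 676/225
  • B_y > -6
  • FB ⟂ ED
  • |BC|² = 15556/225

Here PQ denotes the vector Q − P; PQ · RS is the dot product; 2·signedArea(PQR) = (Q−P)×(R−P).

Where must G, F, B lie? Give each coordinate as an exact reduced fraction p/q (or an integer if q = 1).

B = (2, -86/15)
F = (82/15, -86/15)
G = (22/5, -26/5)

1. G_x = 22/5  [C, E, G are collinear ∩ DG ⟂ CE]
2. G_y = -26/5  [C, E, G are collinear ∩ DG ⟂ CE]
   → G = (22/5, -26/5)
3. F_x = 82/15  [F is the centroid of △CGE]
4. F_y = -86/15  [F is the centroid of △CGE]
   → F = (82/15, -86/15)
5. B_x = 2  [E, D, B are collinear ∩ FB ⟂ ED]
6. B_y = -86/15  [E, D, B are collinear ∩ FB ⟂ ED]
   → B = (2, -86/15)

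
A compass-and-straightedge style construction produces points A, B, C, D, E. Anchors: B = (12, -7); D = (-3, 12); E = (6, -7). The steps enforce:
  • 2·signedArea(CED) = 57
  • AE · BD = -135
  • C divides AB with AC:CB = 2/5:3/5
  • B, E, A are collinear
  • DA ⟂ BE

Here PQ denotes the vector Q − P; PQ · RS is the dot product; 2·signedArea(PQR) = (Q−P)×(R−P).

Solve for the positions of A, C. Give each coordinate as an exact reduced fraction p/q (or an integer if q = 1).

A = (-3, -7)
C = (3, -7)

1. A_x = -3  [B, E, A are collinear ∩ DA ⟂ BE]
2. A_y = -7  [B, E, A are collinear ∩ DA ⟂ BE]
   → A = (-3, -7)
3. C_x = 3  [C divides AB with AC:CB = 2/5:3/5]
4. C_y = -7  [C divides AB with AC:CB = 2/5:3/5]
   → C = (3, -7)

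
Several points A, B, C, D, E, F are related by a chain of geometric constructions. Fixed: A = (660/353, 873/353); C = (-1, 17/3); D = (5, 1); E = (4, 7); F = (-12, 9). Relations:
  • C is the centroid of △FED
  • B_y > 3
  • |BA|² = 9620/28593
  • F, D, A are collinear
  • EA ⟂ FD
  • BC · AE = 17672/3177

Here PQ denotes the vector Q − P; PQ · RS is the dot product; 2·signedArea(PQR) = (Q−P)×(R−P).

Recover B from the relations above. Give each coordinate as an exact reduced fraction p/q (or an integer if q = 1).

1. B_x = 2072/1059  [line -752/353·x + -1598/353·y + 57058/3177 = 0 ∩ |BA|² = 9620/28593]
2. B_y = 9679/3177  [line -752/353·x + -1598/353·y + 57058/3177 = 0 ∩ |BA|² = 9620/28593]
   → B = (2072/1059, 9679/3177)

B = (2072/1059, 9679/3177)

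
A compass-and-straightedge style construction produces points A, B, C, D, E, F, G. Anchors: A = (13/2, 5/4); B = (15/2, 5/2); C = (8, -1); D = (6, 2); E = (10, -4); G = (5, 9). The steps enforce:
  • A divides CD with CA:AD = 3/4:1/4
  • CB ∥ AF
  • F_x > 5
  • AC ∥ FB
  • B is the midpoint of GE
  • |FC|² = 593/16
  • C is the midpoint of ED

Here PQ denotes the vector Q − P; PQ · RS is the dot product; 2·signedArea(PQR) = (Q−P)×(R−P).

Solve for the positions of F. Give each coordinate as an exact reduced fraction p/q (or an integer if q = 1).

1. F_x = 6  [AC ∥ FB ∩ CB ∥ AF]
2. F_y = 19/4  [AC ∥ FB ∩ CB ∥ AF]
   → F = (6, 19/4)

F = (6, 19/4)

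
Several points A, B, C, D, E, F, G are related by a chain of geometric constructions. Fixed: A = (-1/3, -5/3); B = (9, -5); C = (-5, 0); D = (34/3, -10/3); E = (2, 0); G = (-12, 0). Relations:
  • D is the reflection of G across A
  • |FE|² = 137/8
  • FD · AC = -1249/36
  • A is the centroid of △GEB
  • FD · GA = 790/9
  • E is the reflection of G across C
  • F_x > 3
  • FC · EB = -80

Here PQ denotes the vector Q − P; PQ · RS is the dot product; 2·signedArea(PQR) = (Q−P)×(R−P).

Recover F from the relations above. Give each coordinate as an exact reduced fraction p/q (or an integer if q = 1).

1. F_x = 15/4  [FD · GA = 790/9 ∩ FD · AC = -1249/36]
2. F_y = -15/4  [FD · GA = 790/9 ∩ FD · AC = -1249/36]
   → F = (15/4, -15/4)

F = (15/4, -15/4)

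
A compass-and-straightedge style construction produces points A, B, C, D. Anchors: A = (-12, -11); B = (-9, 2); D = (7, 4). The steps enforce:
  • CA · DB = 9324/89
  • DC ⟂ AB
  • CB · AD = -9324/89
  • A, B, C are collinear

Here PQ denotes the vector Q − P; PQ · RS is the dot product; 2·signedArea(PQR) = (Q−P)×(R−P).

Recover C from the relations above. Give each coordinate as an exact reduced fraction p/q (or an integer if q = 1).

1. C_x = -690/89  [A, B, C are collinear ∩ DC ⟂ AB]
2. C_y = 659/89  [A, B, C are collinear ∩ DC ⟂ AB]
   → C = (-690/89, 659/89)

C = (-690/89, 659/89)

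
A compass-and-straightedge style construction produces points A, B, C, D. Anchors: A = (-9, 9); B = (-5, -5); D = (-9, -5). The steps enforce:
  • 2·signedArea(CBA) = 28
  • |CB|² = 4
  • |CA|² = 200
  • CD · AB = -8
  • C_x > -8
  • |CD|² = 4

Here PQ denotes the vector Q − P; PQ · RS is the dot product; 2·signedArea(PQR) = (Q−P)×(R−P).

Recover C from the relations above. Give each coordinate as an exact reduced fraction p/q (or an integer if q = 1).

1. C_x = -7  [2·signedArea(CBA) = 28 ∩ CD · AB = -8]
2. C_y = -5  [2·signedArea(CBA) = 28 ∩ CD · AB = -8]
   → C = (-7, -5)

C = (-7, -5)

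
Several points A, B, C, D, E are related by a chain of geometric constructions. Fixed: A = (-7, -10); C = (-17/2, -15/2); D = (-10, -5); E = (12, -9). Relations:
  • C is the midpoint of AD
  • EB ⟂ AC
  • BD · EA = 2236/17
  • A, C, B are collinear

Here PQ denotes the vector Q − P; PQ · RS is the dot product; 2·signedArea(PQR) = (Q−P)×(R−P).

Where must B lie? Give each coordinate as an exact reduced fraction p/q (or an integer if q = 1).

B = (-41/17, -300/17)

1. B_x = -41/17  [A, C, B are collinear ∩ EB ⟂ AC]
2. B_y = -300/17  [A, C, B are collinear ∩ EB ⟂ AC]
   → B = (-41/17, -300/17)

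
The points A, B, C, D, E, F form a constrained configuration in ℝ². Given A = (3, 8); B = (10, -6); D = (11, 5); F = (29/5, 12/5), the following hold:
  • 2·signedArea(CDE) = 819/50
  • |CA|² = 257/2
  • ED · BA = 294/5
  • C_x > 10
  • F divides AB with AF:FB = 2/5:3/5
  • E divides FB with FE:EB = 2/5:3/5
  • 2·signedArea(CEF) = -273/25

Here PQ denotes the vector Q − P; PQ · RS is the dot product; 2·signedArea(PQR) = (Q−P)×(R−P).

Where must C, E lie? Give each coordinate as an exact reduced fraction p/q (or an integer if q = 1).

C = (21/2, -1/2)
E = (187/25, -24/25)

1. E_x = 187/25  [E divides FB with FE:EB = 2/5:3/5]
2. E_y = -24/25  [E divides FB with FE:EB = 2/5:3/5]
   → E = (187/25, -24/25)
3. C_x = 21/2  [2·signedArea(CDE) = 819/50 ∩ 2·signedArea(CEF) = -273/25]
4. C_y = -1/2  [2·signedArea(CDE) = 819/50 ∩ 2·signedArea(CEF) = -273/25]
   → C = (21/2, -1/2)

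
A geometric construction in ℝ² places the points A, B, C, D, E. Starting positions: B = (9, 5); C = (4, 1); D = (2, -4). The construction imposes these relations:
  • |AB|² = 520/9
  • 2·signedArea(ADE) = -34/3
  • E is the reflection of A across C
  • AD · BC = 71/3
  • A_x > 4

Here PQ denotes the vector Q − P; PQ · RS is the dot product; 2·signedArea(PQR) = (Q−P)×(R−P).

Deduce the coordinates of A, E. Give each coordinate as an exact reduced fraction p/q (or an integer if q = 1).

1. A_x = 13/3  [line 5·x + 4·y + -53/3 = 0 ∩ |AB|² = 520/9]
2. A_y = -1  [line 5·x + 4·y + -53/3 = 0 ∩ |AB|² = 520/9]
   → A = (13/3, -1)
3. E_x = 11/3  [2·signedArea(ADE) = -34/3 ∩ E is the reflection of A across C]
4. E_y = 3  [2·signedArea(ADE) = -34/3 ∩ E is the reflection of A across C]
   → E = (11/3, 3)

A = (13/3, -1)
E = (11/3, 3)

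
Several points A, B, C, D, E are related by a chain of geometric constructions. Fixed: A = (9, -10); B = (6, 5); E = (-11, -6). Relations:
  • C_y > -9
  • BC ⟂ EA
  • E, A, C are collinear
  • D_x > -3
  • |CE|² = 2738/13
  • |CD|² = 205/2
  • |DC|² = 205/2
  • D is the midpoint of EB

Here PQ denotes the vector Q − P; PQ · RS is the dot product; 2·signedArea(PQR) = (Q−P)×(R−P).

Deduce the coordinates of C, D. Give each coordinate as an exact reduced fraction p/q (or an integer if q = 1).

C = (42/13, -115/13)
D = (-5/2, -1/2)

1. C_x = 42/13  [E, A, C are collinear ∩ BC ⟂ EA]
2. C_y = -115/13  [E, A, C are collinear ∩ BC ⟂ EA]
   → C = (42/13, -115/13)
3. D_x = -5/2  [D is the midpoint of EB]
4. D_y = -1/2  [D is the midpoint of EB]
   → D = (-5/2, -1/2)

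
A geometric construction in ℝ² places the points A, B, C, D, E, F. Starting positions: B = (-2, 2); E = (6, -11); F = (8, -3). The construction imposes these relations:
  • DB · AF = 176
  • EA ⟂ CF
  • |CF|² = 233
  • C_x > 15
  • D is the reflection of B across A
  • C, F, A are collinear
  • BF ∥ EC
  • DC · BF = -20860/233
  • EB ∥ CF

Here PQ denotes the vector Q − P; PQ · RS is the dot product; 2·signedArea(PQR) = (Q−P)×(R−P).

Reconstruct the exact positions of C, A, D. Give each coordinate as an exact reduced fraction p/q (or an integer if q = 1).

A = (2568/233, -1843/233)
C = (16, -16)
D = (5602/233, -4152/233)

1. C_x = 16  [EB ∥ CF ∩ BF ∥ EC]
2. C_y = -16  [EB ∥ CF ∩ BF ∥ EC]
   → C = (16, -16)
3. A_x = 2568/233  [C, F, A are collinear ∩ EA ⟂ CF]
4. A_y = -1843/233  [C, F, A are collinear ∩ EA ⟂ CF]
   → A = (2568/233, -1843/233)
5. D_x = 5602/233  [D is the reflection of B across A]
6. D_y = -4152/233  [D is the reflection of B across A]
   → D = (5602/233, -4152/233)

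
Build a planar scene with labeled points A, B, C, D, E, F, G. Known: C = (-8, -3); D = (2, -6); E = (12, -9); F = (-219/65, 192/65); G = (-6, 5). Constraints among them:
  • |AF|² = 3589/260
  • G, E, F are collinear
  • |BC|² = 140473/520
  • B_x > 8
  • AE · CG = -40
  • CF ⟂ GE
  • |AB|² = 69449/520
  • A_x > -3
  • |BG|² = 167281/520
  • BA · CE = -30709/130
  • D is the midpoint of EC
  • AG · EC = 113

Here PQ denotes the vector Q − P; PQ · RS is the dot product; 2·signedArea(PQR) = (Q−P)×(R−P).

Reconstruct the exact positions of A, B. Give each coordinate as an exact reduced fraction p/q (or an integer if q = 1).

A = (-2, -1/2)
B = (2121/260, -1563/260)

1. A_x = -2  [AG · EC = 113 ∩ AE · CG = -40]
2. A_y = -1/2  [AG · EC = 113 ∩ AE · CG = -40]
   → A = (-2, -1/2)
3. B_x = 2121/260  [line -20·x + 6·y + 25899/130 = 0 ∩ |BC|² = 140473/520]
4. B_y = -1563/260  [line -20·x + 6·y + 25899/130 = 0 ∩ |BC|² = 140473/520]
   → B = (2121/260, -1563/260)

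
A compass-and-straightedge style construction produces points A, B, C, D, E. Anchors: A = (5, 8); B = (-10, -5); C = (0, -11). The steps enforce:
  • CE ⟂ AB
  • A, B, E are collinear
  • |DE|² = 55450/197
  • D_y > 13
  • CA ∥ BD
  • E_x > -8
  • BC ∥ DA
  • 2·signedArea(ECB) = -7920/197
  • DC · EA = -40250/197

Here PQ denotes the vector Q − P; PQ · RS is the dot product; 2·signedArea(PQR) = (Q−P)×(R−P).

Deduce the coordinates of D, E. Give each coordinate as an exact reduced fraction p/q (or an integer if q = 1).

D = (-5, 14)
E = (-1430/197, -517/197)

1. D_x = -5  [BC ∥ DA ∩ CA ∥ BD]
2. D_y = 14  [BC ∥ DA ∩ CA ∥ BD]
   → D = (-5, 14)
3. E_x = -1430/197  [A, B, E are collinear ∩ CE ⟂ AB]
4. E_y = -517/197  [A, B, E are collinear ∩ CE ⟂ AB]
   → E = (-1430/197, -517/197)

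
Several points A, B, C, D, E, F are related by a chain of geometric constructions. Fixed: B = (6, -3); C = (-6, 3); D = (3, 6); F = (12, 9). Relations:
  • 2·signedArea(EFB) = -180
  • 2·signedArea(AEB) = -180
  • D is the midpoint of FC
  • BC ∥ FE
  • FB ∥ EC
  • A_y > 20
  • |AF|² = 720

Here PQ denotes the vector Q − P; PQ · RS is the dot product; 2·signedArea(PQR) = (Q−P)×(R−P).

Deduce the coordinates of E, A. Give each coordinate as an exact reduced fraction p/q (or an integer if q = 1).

A = (-12, 21)
E = (0, 15)

1. E_x = 0  [FB ∥ EC ∩ BC ∥ FE]
2. E_y = 15  [FB ∥ EC ∩ BC ∥ FE]
   → E = (0, 15)
3. A_x = -12  [line 18·x + 6·y + 90 = 0 ∩ |AF|² = 720]
4. A_y = 21  [line 18·x + 6·y + 90 = 0 ∩ |AF|² = 720]
   → A = (-12, 21)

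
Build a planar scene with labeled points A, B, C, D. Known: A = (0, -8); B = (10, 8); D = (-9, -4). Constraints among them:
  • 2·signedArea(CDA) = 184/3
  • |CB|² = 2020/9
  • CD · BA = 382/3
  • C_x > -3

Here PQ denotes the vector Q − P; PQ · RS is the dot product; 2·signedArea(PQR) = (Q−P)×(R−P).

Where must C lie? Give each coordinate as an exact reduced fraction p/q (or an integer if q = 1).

1. C_x = -8/3  [CD · BA = 382/3 ∩ 2·signedArea(CDA) = 184/3]
2. C_y = 0  [CD · BA = 382/3 ∩ 2·signedArea(CDA) = 184/3]
   → C = (-8/3, 0)

C = (-8/3, 0)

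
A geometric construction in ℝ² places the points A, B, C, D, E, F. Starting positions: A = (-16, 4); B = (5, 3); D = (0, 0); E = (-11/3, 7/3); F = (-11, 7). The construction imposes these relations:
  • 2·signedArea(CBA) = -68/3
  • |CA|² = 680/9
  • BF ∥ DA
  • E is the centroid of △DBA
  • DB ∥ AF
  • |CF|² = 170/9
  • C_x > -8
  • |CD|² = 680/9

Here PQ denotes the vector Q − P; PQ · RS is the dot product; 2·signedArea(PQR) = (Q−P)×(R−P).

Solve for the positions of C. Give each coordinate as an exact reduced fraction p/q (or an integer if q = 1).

1. C_x = -22/3  [line -1·x + -21·y + 272/3 = 0 ∩ |CF|² = 170/9]
2. C_y = 14/3  [line -1·x + -21·y + 272/3 = 0 ∩ |CF|² = 170/9]
   → C = (-22/3, 14/3)

C = (-22/3, 14/3)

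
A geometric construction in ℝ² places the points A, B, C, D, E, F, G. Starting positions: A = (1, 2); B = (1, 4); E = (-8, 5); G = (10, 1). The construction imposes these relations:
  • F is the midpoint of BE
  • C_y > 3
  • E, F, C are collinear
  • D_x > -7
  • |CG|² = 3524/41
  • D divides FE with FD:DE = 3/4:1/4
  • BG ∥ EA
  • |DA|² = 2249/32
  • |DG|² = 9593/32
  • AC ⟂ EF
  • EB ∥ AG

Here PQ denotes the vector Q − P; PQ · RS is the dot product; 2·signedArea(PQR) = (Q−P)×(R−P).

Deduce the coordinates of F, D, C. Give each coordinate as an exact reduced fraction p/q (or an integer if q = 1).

1. F_x = -7/2  [F is the midpoint of BE]
2. F_y = 9/2  [F is the midpoint of BE]
   → F = (-7/2, 9/2)
3. D_x = -55/8  [D divides FE with FD:DE = 3/4:1/4]
4. D_y = 39/8  [D divides FE with FD:DE = 3/4:1/4]
   → D = (-55/8, 39/8)
5. C_x = 50/41  [E, F, C are collinear ∩ AC ⟂ EF]
6. C_y = 163/41  [E, F, C are collinear ∩ AC ⟂ EF]
   → C = (50/41, 163/41)

C = (50/41, 163/41)
D = (-55/8, 39/8)
F = (-7/2, 9/2)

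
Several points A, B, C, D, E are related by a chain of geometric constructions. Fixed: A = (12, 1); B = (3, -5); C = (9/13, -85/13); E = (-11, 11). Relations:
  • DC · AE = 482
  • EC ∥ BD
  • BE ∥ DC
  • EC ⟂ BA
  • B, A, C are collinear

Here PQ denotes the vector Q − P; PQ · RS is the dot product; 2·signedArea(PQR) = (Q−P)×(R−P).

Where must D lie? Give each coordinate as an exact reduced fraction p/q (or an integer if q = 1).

D = (191/13, -293/13)

1. D_x = 191/13  [BE ∥ DC ∩ EC ∥ BD]
2. D_y = -293/13  [BE ∥ DC ∩ EC ∥ BD]
   → D = (191/13, -293/13)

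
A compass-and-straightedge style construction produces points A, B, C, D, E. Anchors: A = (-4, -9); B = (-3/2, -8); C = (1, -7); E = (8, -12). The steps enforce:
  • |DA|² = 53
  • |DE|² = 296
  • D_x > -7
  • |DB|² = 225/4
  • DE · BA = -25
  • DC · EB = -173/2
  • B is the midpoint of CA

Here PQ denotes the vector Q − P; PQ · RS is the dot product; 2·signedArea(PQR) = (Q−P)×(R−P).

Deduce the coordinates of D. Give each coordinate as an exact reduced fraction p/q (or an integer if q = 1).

1. D_x = -6  [DC · EB = -173/2 ∩ DE · BA = -25]
2. D_y = -2  [DC · EB = -173/2 ∩ DE · BA = -25]
   → D = (-6, -2)

D = (-6, -2)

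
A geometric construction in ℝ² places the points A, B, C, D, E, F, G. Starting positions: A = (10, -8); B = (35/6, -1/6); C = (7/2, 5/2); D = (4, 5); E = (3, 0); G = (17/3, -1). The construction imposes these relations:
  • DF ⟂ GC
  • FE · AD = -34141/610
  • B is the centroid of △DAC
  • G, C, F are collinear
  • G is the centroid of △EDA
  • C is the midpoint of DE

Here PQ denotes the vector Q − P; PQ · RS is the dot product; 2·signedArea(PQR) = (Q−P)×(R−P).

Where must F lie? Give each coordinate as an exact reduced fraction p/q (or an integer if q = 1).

1. F_x = 1537/610  [G, C, F are collinear ∩ DF ⟂ GC]
2. F_y = 2491/610  [G, C, F are collinear ∩ DF ⟂ GC]
   → F = (1537/610, 2491/610)

F = (1537/610, 2491/610)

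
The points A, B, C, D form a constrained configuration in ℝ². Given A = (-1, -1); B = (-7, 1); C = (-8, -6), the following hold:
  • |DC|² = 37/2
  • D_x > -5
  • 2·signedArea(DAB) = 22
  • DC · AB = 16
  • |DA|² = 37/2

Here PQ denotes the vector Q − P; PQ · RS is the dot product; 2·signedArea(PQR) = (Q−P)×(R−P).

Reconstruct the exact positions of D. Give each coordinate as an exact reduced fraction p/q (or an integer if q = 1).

1. D_x = -9/2  [2·signedArea(DAB) = 22 ∩ DC · AB = 16]
2. D_y = -7/2  [2·signedArea(DAB) = 22 ∩ DC · AB = 16]
   → D = (-9/2, -7/2)

D = (-9/2, -7/2)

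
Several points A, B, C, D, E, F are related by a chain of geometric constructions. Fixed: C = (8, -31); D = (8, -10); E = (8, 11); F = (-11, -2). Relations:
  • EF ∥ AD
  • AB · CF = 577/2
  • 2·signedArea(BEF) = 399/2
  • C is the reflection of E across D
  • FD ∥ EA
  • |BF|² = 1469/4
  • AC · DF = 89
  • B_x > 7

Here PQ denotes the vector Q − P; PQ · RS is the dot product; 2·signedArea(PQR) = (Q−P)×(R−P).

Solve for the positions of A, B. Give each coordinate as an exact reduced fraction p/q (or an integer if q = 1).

A = (27, 3)
B = (8, 1/2)

1. A_x = 27  [EF ∥ AD ∩ FD ∥ EA]
2. A_y = 3  [EF ∥ AD ∩ FD ∥ EA]
   → A = (27, 3)
3. B_x = 8  [2·signedArea(BEF) = 399/2 ∩ AB · CF = 577/2]
4. B_y = 1/2  [2·signedArea(BEF) = 399/2 ∩ AB · CF = 577/2]
   → B = (8, 1/2)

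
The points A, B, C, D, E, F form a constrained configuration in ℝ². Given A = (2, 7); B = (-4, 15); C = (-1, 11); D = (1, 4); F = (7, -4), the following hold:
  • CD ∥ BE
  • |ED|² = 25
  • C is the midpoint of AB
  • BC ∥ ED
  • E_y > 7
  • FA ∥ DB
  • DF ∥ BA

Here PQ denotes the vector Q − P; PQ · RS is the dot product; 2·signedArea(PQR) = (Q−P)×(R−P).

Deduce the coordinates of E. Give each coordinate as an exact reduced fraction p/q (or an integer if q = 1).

E = (-2, 8)

1. E_x = -2  [BC ∥ ED ∩ CD ∥ BE]
2. E_y = 8  [BC ∥ ED ∩ CD ∥ BE]
   → E = (-2, 8)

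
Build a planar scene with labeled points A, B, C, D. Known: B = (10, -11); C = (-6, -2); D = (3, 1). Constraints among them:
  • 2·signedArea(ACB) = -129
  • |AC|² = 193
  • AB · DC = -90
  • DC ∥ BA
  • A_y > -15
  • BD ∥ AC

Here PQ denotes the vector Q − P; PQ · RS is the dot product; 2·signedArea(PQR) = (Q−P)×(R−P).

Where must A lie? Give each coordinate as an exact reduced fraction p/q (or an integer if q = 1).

A = (1, -14)

1. A_x = 1  [BD ∥ AC ∩ DC ∥ BA]
2. A_y = -14  [BD ∥ AC ∩ DC ∥ BA]
   → A = (1, -14)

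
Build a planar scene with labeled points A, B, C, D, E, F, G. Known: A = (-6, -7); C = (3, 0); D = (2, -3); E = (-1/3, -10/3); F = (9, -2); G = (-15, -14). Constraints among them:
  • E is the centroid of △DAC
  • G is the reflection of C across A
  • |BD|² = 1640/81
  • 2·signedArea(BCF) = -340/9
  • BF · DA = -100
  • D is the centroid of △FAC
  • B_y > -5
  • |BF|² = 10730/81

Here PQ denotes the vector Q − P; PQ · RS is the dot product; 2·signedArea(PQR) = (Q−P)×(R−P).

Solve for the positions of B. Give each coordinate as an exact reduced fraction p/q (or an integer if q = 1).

1. B_x = -20/9  [BF · DA = -100 ∩ 2·signedArea(BCF) = -340/9]
2. B_y = -41/9  [BF · DA = -100 ∩ 2·signedArea(BCF) = -340/9]
   → B = (-20/9, -41/9)

B = (-20/9, -41/9)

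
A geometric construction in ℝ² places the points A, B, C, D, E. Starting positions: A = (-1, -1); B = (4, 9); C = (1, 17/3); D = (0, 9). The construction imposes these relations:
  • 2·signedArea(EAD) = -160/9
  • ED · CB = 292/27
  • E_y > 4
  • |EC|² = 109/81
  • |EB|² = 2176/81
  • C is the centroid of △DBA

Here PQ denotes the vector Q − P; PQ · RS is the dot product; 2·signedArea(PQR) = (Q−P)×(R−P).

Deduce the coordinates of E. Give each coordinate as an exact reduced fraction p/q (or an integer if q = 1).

E = (4/3, 41/9)

1. E_x = 4/3  [2·signedArea(EAD) = -160/9 ∩ ED · CB = 292/27]
2. E_y = 41/9  [2·signedArea(EAD) = -160/9 ∩ ED · CB = 292/27]
   → E = (4/3, 41/9)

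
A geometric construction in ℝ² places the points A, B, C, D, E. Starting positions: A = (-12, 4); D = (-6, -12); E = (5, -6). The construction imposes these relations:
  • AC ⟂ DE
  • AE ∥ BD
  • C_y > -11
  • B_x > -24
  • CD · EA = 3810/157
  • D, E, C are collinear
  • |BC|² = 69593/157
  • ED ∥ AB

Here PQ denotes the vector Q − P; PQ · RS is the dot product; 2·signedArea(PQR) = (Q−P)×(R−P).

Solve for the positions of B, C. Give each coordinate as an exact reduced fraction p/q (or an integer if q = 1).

1. B_x = -23  [AE ∥ BD ∩ ED ∥ AB]
2. B_y = -2  [AE ∥ BD ∩ ED ∥ AB]
   → B = (-23, -2)
3. C_x = -612/157  [D, E, C are collinear ∩ AC ⟂ DE]
4. C_y = -1704/157  [D, E, C are collinear ∩ AC ⟂ DE]
   → C = (-612/157, -1704/157)

B = (-23, -2)
C = (-612/157, -1704/157)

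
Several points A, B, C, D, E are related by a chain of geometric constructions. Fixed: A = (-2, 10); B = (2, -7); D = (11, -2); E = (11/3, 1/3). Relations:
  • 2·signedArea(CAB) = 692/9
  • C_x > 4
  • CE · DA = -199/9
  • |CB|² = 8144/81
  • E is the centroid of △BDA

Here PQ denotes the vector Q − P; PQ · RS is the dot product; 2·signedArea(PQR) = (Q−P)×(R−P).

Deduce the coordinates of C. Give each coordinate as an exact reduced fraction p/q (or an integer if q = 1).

C = (38/9, 25/9)

1. C_x = 38/9  [2·signedArea(CAB) = 692/9 ∩ CE · DA = -199/9]
2. C_y = 25/9  [2·signedArea(CAB) = 692/9 ∩ CE · DA = -199/9]
   → C = (38/9, 25/9)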